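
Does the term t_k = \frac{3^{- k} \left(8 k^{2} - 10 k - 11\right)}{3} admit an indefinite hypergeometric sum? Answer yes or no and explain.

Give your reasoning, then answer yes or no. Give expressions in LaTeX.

Yes. s_k = 3^{- k} \left(- 4 k^{2} + k + 4\right).

The ratio is (8*k**2 + 6*k - 13)/(3*(8*k**2 - 10*k - 11)).
Take A(k)=1/3, B(k)=1, C(k)=k**2 - 5*k/4 - 11/8.
Need (1/3)·f(k+1) − (1)·f(k) = k**2 - 5*k/4 - 11/8.
deg f ≤ 2 (via 0,0,2).
Coefficient equations give f(k) = -3*(4*k**2 - k - 4)/8.
So s_k = (B(k−1)f/C)·t_k = (-3*(4*k**2 - k - 4)/(8*k**2 - 10*k - 11))·t_k = (-4*k**2 + k + 4)/3**k.
Verify: (8*k**2 - 10*k - 11)/(3*3**k) matches t_k.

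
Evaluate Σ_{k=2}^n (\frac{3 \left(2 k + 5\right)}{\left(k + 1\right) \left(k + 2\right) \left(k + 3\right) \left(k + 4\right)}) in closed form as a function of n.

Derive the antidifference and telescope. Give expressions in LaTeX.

S(n) = \frac{n^{2} + 6 n - 7}{5 \left(n^{2} + 6 n + 8\right)}

r(k) = (k + 1)*(2*k + 7)/((k + 5)*(2*k + 5)) after simplifying.
Gosper form: A/B · C(k+1)/C(k) with A=k + 1, B=k + 5, C=k + 5/2.
f must satisfy (k + 1)·f(k+1) − (k + 4)·f(k) = k + 5/2.
Degrees (1,1,1) ⇒ d ≤ 3.
Solve for f: f(k) = k*(k + 2)*(k + 4)/6 (degree 3 ≤ 3).
Then R = B(k−1)f/C = k*(k + 2)*(k + 4)**2/(3*(2*k + 5)), so s_k = R(k)·t_k = k*(k + 4)/(k**2 + 4*k + 3).
Δs = 3*(2*k + 5)/(k**4 + 10*k**3 + 35*k**2 + 50*k + 24), as required.
s_(n+1) = (n**2 + 6*n + 5)/(n**2 + 6*n + 8) and s_(2) = 4/5, so S(n) = (n**2 + 6*n - 7)/(5*(n**2 + 6*n + 8)).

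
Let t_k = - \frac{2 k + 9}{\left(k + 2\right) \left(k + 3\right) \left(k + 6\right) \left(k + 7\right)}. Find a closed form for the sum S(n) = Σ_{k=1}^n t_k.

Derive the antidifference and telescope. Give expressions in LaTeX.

S(n) = \frac{n \left(- n - 10\right)}{21 \left(n^{2} + 10 n + 21\right)}

Ratio r(k) = (k + 2)*(k + 6)*(2*k + 11)/((k + 4)*(k + 8)*(2*k + 9)).
Gosper form: A/B · C(k+1)/C(k) with A=k + 2, B=k + 8, C=k**3 + 27*k**2/2 + 121*k/2 + 90.
Need (k + 2)·f(k+1) − (k + 7)·f(k) = k**3 + 27*k**2/2 + 121*k/2 + 90.
d = 5 from the (1,1,3) case.
Coefficient equations give f(k) = k*(k + 3)*(k + 4)*(k + 5)*(k + 8)/24.
Then R = B(k−1)f/C = k*(k + 3)*(k + 7)*(k + 8)/(12*(2*k + 9)), so s_k = R(k)·t_k = k*(-k - 8)/(12*(k**2 + 8*k + 12)).
Δs = (-2*k - 9)/(k**4 + 18*k**3 + 113*k**2 + 288*k + 252), as required.
Telescope: S(n) = s_(n+1) − s_(1) = (-n**2 - 10*n - 9)/(12*(n**2 + 10*n + 21)) − (-1/28) = n*(-n - 10)/(21*(n**2 + 10*n + 21)).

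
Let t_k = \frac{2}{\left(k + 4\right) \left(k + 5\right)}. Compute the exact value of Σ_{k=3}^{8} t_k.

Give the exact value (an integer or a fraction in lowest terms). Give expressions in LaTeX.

The ratio is (k + 4)/(k + 6).
Normal form (A,B,C) = (k + 4, k + 6, 1).
Solve (k + 4)·f(k+1) − (k + 5)·f(k) = 1.
deg f ≤ 1 (via 1,1,0).
Solve for f: f(k) = k/4 (degree 1 ≤ 1).
Then R = B(k−1)f/C = k*(k + 5)/4, so s_k = R(k)·t_k = k/(2*(k + 4)).
s_(k+1) − s_k = 2/(k**2 + 9*k + 20) = t_k.
Telescoping: Σ = s_(9) − s_(3) = 9/26 − (3/14) = 12/91.

Σ = 12/91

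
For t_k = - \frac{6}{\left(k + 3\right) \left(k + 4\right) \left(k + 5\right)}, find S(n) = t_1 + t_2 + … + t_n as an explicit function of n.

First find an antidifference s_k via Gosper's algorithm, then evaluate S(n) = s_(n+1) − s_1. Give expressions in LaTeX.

The ratio is (k + 3)/(k + 6).
A = k + 3, B = k + 6, C = 1.
f must satisfy (k + 3)·f(k+1) − (k + 5)·f(k) = 1.
deg f ≤ 2 (via 1,1,0).
Solving with deg f ≤ 2: f(k) = k*(k + 7)/24.
R(k) = B(k−1)·f(k)/C(k) = k*(k + 5)*(k + 7)/24; s_k = R·t_k = k*(-k - 7)/(4*(k + 3)*(k + 4)).
Δs = -6/(k**3 + 12*k**2 + 47*k + 60), as required.
s_(n+1) = (-n**2 - 9*n - 8)/(4*(n**2 + 9*n + 20)) and s_(1) = -1/10, so S(n) = 3*n*(-n - 9)/(20*(n**2 + 9*n + 20)).

S(n) = \frac{3 n \left(- n - 9\right)}{20 \left(n^{2} + 9 n + 20\right)}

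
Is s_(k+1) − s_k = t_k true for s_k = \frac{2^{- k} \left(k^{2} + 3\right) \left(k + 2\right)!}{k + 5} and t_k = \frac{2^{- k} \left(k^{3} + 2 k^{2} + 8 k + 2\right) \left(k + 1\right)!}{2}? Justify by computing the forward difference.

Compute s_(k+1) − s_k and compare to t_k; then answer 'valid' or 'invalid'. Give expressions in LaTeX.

Invalid: residual - \frac{3 \cdot 2^{- k} \left(k^{4} + 7 k^{3} + 16 k^{2} + 42 k + 4\right) \left(k + 1\right)!}{2 \left(k + 5\right) \left(k + 6\right)} ≠ 0.

s_(k+1) = (k**2 + 2*k + 4)*factorial(k + 3)/(2*2**k*(k + 6))
s_(k+1) − s_k = (k**4 + 8*k**3 + 23*k**2 + 56*k + 24)*factorial(k + 2)/(2*2**k*(k + 5)*(k + 6))
(s_(k+1) − s_k) − t_k = -3*(k**4 + 7*k**3 + 16*k**2 + 42*k + 4)*factorial(k + 1)/(2*2**k*(k + 5)*(k + 6))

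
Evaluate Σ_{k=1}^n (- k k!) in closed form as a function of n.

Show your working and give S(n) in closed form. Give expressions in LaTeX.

Step 1: r(k) = (k + 1)**2/k.
Take A(k)=k + 1, B(k)=1, C(k)=k.
f must satisfy (k + 1)·f(k+1) − (1)·f(k) = k.
Bound: deg f ≤ 0.
Solve for f: f(k) = 1 (degree 0 ≤ 0).
R(k) = B(k−1)·f(k)/C(k) = 1/k; s_k = R·t_k = -factorial(k).
Check: Δs_k = -k*factorial(k). ✓
Telescope: S(n) = s_(n+1) − s_(1) = -factorial(n + 1) − (-1) = -n*factorial(n) - factorial(n) + 1.

S(n) = - n n! - n! + 1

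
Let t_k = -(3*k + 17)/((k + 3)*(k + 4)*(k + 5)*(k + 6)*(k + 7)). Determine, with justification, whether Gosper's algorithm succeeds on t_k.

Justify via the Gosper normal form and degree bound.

Yes. s_k = k*(-k**2 - 13*k - 54)/(72*(k**3 + 13*k**2 + 54*k + 72)).

Step 1: r(k) = (k + 3)*(3*k + 20)/((k + 8)*(3*k + 17)).
So A=k + 3 and B=k + 8, with C=k + 17/3.
Need (k + 3)·f(k+1) − (k + 7)·f(k) = k + 17/3.
From deg A=1, deg B=1, deg C=1: d=4.
Solve for f: f(k) = k*(k + 5)*(k**2 + 13*k + 54)/216 (degree 4 ≤ 4).
So s_k = (B(k−1)f/C)·t_k = (k*(k + 5)*(k + 7)*(k**2 + 13*k + 54)/(72*(3*k + 17)))·t_k = k*(-k**2 - 13*k - 54)/(72*(k**3 + 13*k**2 + 54*k + 72)).
s_(k+1) − s_k = (-3*k - 17)/(k**5 + 25*k**4 + 245*k**3 + 1175*k**2 + 2754*k + 2520) = t_k.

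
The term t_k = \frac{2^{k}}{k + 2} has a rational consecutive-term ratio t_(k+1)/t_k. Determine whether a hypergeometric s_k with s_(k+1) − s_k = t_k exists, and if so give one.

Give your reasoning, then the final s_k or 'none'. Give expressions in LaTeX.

t_(k+1)/t_k = 2*(k + 2)/(k + 3).
Take A(k)=2*k + 4, B(k)=k + 3, C(k)=1.
Solve (2*k + 4)·f(k+1) − (k + 2)·f(k) = 1.
Degrees (1,1,0) ⇒ d ≤ -1.
d = -1 < 0 ⇒ no nonzero polynomial f; not summable.

none (Gosper's algorithm certifies no s_k)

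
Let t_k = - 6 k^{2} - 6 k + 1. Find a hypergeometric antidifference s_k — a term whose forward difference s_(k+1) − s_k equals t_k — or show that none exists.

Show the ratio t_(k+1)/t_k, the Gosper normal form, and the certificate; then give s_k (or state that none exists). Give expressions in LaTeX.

Compute t_(k+1)/t_k: get (6*k**2 + 18*k + 11)/(6*k**2 + 6*k - 1).
A = 1, B = 1, C = k**2 + k - 1/6.
f must satisfy (1)·f(k+1) − (1)·f(k) = k**2 + k - 1/6.
deg f ≤ 3 (via 0,0,2).
Solving with deg f ≤ 3: f(k) = k*(2*k**2 - 3)/6.
Get s_k = R·t_k = k*(3 - 2*k**2) with R(k) = B(k−1)f(k)/C(k) = k*(2*k**2 - 3)/(6*k**2 + 6*k - 1).
Δs = -6*k**2 - 6*k + 1, as required.

s_k = k \left(3 - 2 k^{2}\right)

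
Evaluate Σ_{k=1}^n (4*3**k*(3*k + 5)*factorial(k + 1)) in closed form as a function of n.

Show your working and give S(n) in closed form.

t_(k+1)/t_k = 3*(k + 2)*(3*k + 8)/(3*k + 5).
Factor: A=3*k + 6; B=1; C=k + 5/3.
Set up (3*k + 6)·f(k+1) − (1)·f(k) − (k + 5/3) = 0.
Bound: deg f ≤ 0.
A polynomial solution: f(k) = 1/3.
Get s_k = R·t_k = 4*3**k*factorial(k + 1) with R(k) = B(k−1)f(k)/C(k) = 1/(3*k + 5).
Verify: 4*3**k*(3*k + 5)*factorial(k + 1) matches t_k.
s_(n+1) = 12*3**n*factorial(n + 2) and s_(1) = 24, so S(n) = 12*3**n*factorial(n + 2) - 24.

S(n) = 12*3**n*factorial(n + 2) - 24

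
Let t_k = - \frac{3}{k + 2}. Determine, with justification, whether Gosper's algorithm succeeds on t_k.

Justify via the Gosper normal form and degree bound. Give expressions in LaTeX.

Step 1: r(k) = (k + 2)/(k + 3).
So A=k + 2 and B=k + 3, with C=1.
Need (k + 2)·f(k+1) − (k + 2)·f(k) = 1.
deg f ≤ 0 (via 1,1,0).
Write f(k) = c0. Then LHS − RHS = -1, requiring -1 = 0: contradictory. No certificate.

No; the coefficient equations for f are inconsistent.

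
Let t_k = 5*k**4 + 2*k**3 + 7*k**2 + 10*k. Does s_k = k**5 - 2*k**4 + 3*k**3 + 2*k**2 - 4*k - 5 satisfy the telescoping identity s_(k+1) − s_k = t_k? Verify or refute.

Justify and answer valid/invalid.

Valid — Δs_k = t_k.

s_(k+1) = k**5 + 3*k**4 + 5*k**3 + 9*k**2 + 6*k - 5
s_(k+1) − s_k = k*(5*k**3 + 2*k**2 + 7*k + 10)
(s_(k+1) − s_k) − t_k = 0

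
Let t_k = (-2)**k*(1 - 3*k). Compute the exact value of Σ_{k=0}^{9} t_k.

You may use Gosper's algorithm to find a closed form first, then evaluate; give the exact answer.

Σ = 9217

Compute t_(k+1)/t_k: get 2*(-3*k - 2)/(3*k - 1).
Take A(k)=-2, B(k)=1, C(k)=k - 1/3.
Solve (-2)·f(k+1) − (1)·f(k) = k - 1/3.
d = 1 from the (0,0,1) case.
Coefficient equations give f(k) = -(k - 1)/3.
R(k) = B(k−1)·f(k)/C(k) = -(k - 1)/(3*k - 1); s_k = R·t_k = (-2)**k*(k - 1).
Check: Δs_k = (-2)**k*(1 - 3*k). ✓
Sum = s_(10) − s_(0); s_(10) = 9216, s_(0) = -1 ⇒ 9217.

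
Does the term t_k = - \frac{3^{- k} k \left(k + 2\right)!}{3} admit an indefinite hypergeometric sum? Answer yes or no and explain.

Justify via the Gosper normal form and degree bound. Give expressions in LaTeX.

Yes. s_k = - 3^{- k} \left(k + 2\right)!.

Compute t_(k+1)/t_k: get (k + 1)*(k + 3)/(3*k).
Take A(k)=k/3 + 1, B(k)=1, C(k)=k.
Set up (k/3 + 1)·f(k+1) − (1)·f(k) − (k) = 0.
From deg A=1, deg B=0, deg C=1: d=0.
Solve for f: f(k) = 3 (degree 0 ≤ 0).
Certificate R = B(k−1)f/C = 3/k gives s_k = -factorial(k + 2)/3**k.
s_(k+1) − s_k = -k*factorial(k + 2)/(3*3**k) = t_k.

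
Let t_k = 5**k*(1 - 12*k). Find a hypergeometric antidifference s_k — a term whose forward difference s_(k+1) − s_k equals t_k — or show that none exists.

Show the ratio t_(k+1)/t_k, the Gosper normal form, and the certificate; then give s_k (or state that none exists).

s_k = 5**k*(4 - 3*k)

Step 1: r(k) = 5*(12*k + 11)/(12*k - 1).
Take A(k)=5, B(k)=1, C(k)=k - 1/12.
Solve (5)·f(k+1) − (1)·f(k) = k - 1/12.
d = 1 from the (0,0,1) case.
Solve for f: f(k) = (3*k - 4)/12 (degree 1 ≤ 1).
Get s_k = R·t_k = 5**k*(4 - 3*k) with R(k) = B(k−1)f(k)/C(k) = (3*k - 4)/(12*k - 1).
Check: Δs_k = 5**k*(1 - 12*k). ✓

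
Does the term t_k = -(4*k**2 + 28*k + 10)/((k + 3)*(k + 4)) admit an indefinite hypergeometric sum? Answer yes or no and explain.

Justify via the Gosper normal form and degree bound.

Compute t_(k+1)/t_k: get (k + 3)*(14*k + 2*(k + 1)**2 + 19)/((k + 5)*(2*k**2 + 14*k + 5)).
So A=k + 3 and B=k + 5, with C=k**2 + 7*k + 5/2.
Solve (k + 3)·f(k+1) − (k + 4)·f(k) = k**2 + 7*k + 5/2.
From deg A=1, deg B=1, deg C=2: d=2.
A polynomial solution: f(k) = k*(6*k - 1)/6.
Certificate R = B(k−1)f/C = k*(k + 4)*(6*k - 1)/(3*(2*k**2 + 14*k + 5)) gives s_k = 2*k*(1 - 6*k)/(3*(k + 3)).
Δs = 2*(-2*k**2 - 14*k - 5)/(k**2 + 7*k + 12), as required.

Yes. s_k = 2*k*(1 - 6*k)/(3*(k + 3)).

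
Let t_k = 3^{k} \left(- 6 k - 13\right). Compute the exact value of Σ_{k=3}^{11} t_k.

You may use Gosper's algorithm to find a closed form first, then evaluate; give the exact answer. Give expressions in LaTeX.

t_(k+1)/t_k = 3*(6*k + 19)/(6*k + 13).
Take A(k)=3, B(k)=1, C(k)=k + 13/6.
Set up (3)·f(k+1) − (1)·f(k) − (k + 13/6) = 0.
From deg A=0, deg B=0, deg C=1: d=1.
Solve for f: f(k) = (3*k + 2)/6 (degree 1 ≤ 1).
Then R = B(k−1)f/C = (3*k + 2)/(6*k + 13), so s_k = R(k)·t_k = 3**k*(-3*k - 2).
Verify: 3**k*(-6*k - 13) matches t_k.
Σ_(k=3)^(11) t_k = s_(12) − s_(3) = -20194758 − (-297) = -20194461.

Σ = -20194461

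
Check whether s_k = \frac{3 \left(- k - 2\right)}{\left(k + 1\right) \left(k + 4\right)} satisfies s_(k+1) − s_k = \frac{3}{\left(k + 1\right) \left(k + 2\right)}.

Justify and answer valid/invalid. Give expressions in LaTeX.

Invalid: residual \frac{12 \left(- k - 3\right)}{k^{4} + 12 k^{3} + 49 k^{2} + 78 k + 40} ≠ 0.

s_(k+1) = 3*(-k - 3)/((k + 2)*(k + 5))
s_(k+1) − s_k = 3*(k**2 + 5*k + 8)/(k**4 + 12*k**3 + 49*k**2 + 78*k + 40)
(s_(k+1) − s_k) − t_k = 12*(-k - 3)/(k**4 + 12*k**3 + 49*k**2 + 78*k + 40)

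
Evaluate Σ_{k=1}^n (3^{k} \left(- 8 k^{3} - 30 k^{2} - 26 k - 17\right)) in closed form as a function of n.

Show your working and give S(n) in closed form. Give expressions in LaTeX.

S(n) = - 12 \cdot 3^{n} n^{3} - 27 \cdot 3^{n} n^{2} - 30 \cdot 3^{n} n - 18 \cdot 3^{n} + 18

Compute t_(k+1)/t_k: get 3*(8*k**3 + 54*k**2 + 110*k + 81)/(8*k**3 + 30*k**2 + 26*k + 17).
A = 3, B = 1, C = k**3 + 15*k**2/4 + 13*k/4 + 17/8.
Set up (3)·f(k+1) − (1)·f(k) − (k**3 + 15*k**2/4 + 13*k/4 + 17/8) = 0.
d = 3 from the (0,0,3) case.
Match coefficients ⇒ f(k) = (4*k**3 - 3*k**2 + 4*k + 1)/8.
R(k) = B(k−1)·f(k)/C(k) = (4*k**3 - 3*k**2 + 4*k + 1)/(8*k**3 + 30*k**2 + 26*k + 17); s_k = R·t_k = 3**k*(-4*k**3 + 3*k**2 - 4*k - 1).
Verify: 3**k*(-8*k**3 - 30*k**2 - 26*k - 17) matches t_k.
Σ_(k=1)^n t_k = s_(n+1) − s_(1) = (3**(n + 1)*(-4*n**3 - 9*n**2 - 10*n - 6)) − (-18), i.e. -12*3**n*n**3 - 27*3**n*n**2 - 30*3**n*n - 18*3**n + 18.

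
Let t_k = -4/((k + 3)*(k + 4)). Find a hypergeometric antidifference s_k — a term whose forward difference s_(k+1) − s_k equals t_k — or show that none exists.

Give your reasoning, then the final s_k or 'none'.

s_k = -4*k/(3*k + 9)

Compute t_(k+1)/t_k: get (k + 3)/(k + 5).
Factor: A=k + 3; B=k + 5; C=1.
Need (k + 3)·f(k+1) − (k + 4)·f(k) = 1.
Degrees (1,1,0) ⇒ d ≤ 1.
Solving with deg f ≤ 1: f(k) = k/3.
Certificate R = B(k−1)f/C = k*(k + 4)/3 gives s_k = -4*k/(3*k + 9).
s_(k+1) − s_k = -4/(k**2 + 7*k + 12) = t_k.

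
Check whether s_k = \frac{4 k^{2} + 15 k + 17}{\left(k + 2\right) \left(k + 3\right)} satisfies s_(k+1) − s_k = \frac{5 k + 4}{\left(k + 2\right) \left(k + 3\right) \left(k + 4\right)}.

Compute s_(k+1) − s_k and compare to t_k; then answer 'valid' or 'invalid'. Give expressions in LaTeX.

s_(k+1) = (15*k + 4*(k + 1)**2 + 32)/((k + 3)*(k + 4))
s_(k+1) − s_k = (5*k + 4)/(k**3 + 9*k**2 + 26*k + 24)
(s_(k+1) − s_k) − t_k = 0

valid; difference matches t_k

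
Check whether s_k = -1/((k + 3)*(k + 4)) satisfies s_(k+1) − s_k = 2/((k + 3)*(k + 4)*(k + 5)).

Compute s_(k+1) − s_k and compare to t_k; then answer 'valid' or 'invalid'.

s_(k+1) = -1/((k + 4)*(k + 5))
s_(k+1) − s_k = 2/(k**3 + 12*k**2 + 47*k + 60)
(s_(k+1) − s_k) − t_k = 0

valid; difference matches t_k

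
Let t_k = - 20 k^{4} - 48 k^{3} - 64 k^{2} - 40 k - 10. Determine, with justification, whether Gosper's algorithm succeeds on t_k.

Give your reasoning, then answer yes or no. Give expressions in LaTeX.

Ratio r(k) = (10*k**4 + 64*k**3 + 164*k**2 + 196*k + 91)/(10*k**4 + 24*k**3 + 32*k**2 + 20*k + 5).
Take A(k)=1, B(k)=1, C(k)=k**4 + 12*k**3/5 + 16*k**2/5 + 2*k + 1/2.
Key eq: (1)·f(k+1) = (1)·f(k) + (k**4 + 12*k**3/5 + 16*k**2/5 + 2*k + 1/2).
Bound: deg f ≤ 5.
Solve for f: f(k) = k**3*(2*k**2 + k + 2)/10 (degree 5 ≤ 5).
Then R = B(k−1)f/C = k**3*(2*k**2 + k + 2)/(10*k**4 + 24*k**3 + 32*k**2 + 20*k + 5), so s_k = R(k)·t_k = 2*k**3*(-2*k**2 - k - 2).
Δs = -20*k**4 - 48*k**3 - 64*k**2 - 40*k - 10, as required.

Yes. s_k = 2 k^{3} \left(- 2 k^{2} - k - 2\right).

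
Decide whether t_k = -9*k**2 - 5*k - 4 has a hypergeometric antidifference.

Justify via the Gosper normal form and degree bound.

Step 1: r(k) = (9*k**2 + 23*k + 18)/(9*k**2 + 5*k + 4).
A = 1, B = 1, C = k**2 + 5*k/9 + 4/9.
Solve (1)·f(k+1) − (1)·f(k) = k**2 + 5*k/9 + 4/9.
deg f ≤ 3 (via 0,0,2).
Solving with deg f ≤ 3: f(k) = k*(3*k**2 - 2*k + 3)/9.
Certificate R = B(k−1)f/C = k*(3*k**2 - 2*k + 3)/(9*k**2 + 5*k + 4) gives s_k = k*(-3*k**2 + 2*k - 3).
Verify: -9*k**2 - 5*k - 4 matches t_k.

Yes. s_k = k*(-3*k**2 + 2*k - 3).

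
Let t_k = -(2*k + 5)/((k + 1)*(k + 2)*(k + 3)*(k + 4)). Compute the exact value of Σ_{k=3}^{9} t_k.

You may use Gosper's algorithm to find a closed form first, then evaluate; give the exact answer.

t_(k+1)/t_k = (k + 1)*(2*k + 7)/((k + 5)*(2*k + 5)).
So A=k + 1 and B=k + 5, with C=k + 5/2.
Need (k + 1)·f(k+1) − (k + 4)·f(k) = k + 5/2.
d = 3 from the (1,1,1) case.
Solve for f: f(k) = k*(k + 2)*(k + 4)/6 (degree 3 ≤ 3).
Certificate R = B(k−1)f/C = k*(k + 2)*(k + 4)**2/(3*(2*k + 5)) gives s_k = k*(-k - 4)/(3*(k**2 + 4*k + 3)).
Δs = (-2*k - 5)/(k**4 + 10*k**3 + 35*k**2 + 50*k + 24), as required.
Sum = s_(10) − s_(3); s_(10) = -140/429, s_(3) = -7/24 ⇒ -119/3432.

Σ = -119/3432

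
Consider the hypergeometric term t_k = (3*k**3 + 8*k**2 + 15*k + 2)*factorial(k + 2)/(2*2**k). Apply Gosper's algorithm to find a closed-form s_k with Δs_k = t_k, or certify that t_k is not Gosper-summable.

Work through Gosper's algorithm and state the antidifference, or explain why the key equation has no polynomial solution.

s_k = (k + 1)*(3*k - 4)*factorial(k + 2)/2**k

Ratio r(k) = (3*k**4 + 26*k**3 + 91*k**2 + 148*k + 84)/(2*(3*k**3 + 8*k**2 + 15*k + 2)).
So A=k/2 + 3/2 and B=1, with C=k**3 + 8*k**2/3 + 5*k + 2/3.
Solve (k/2 + 3/2)·f(k+1) − (1)·f(k) = k**3 + 8*k**2/3 + 5*k + 2/3.
deg f ≤ 2 (via 1,0,3).
Solving with deg f ≤ 2: f(k) = 2*(k + 1)*(3*k - 4)/3.
Certificate R = B(k−1)f/C = 2*(k + 1)*(3*k - 4)/(3*k**3 + 8*k**2 + 15*k + 2) gives s_k = (k + 1)*(3*k - 4)*factorial(k + 2)/2**k.
Δs = (3*k**3 + 8*k**2 + 15*k + 2)*factorial(k + 2)/(2*2**k), as required.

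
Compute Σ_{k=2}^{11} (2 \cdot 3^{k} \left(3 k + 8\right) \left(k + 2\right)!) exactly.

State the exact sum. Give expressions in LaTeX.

Σ = 92660236507237968

The ratio is 3*(k + 3)*(3*k + 11)/(3*k + 8).
Factor: A=3*k + 9; B=1; C=k + 8/3.
Set up (3*k + 9)·f(k+1) − (1)·f(k) − (k + 8/3) = 0.
deg f ≤ 0 (via 1,0,1).
Match coefficients ⇒ f(k) = 1/3.
R(k) = B(k−1)·f(k)/C(k) = 1/(3*k + 8); s_k = R·t_k = 2*3**k*factorial(k + 2).
Check: Δs_k = 2*3**k*(3*k + 8)*factorial(k + 2). ✓
Evaluate s at k=12 and k=2: 92660236507238400 and 432; difference 92660236507237968.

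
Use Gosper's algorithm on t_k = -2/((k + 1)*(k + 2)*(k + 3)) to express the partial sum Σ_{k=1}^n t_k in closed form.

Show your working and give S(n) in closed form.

Compute t_(k+1)/t_k: get (k + 1)/(k + 4).
A = k + 1, B = k + 4, C = 1.
Need (k + 1)·f(k+1) − (k + 3)·f(k) = 1.
d = 2 from the (1,1,0) case.
Match coefficients ⇒ f(k) = k*(k + 3)/4.
Get s_k = R·t_k = k*(-k - 3)/(2*(k + 1)*(k + 2)) with R(k) = B(k−1)f(k)/C(k) = k*(k + 3)**2/4.
Check: Δs_k = -2/(k**3 + 6*k**2 + 11*k + 6). ✓
s_(n+1) = (-n**2 - 5*n - 4)/(2*(n**2 + 5*n + 6)) and s_(1) = -1/3, so S(n) = n*(-n - 5)/(6*(n**2 + 5*n + 6)).

S(n) = n*(-n - 5)/(6*(n**2 + 5*n + 6))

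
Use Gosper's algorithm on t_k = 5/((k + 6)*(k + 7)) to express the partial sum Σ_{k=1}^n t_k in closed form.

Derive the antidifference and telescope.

S(n) = 5*n/(7*(n + 7))

Step 1: r(k) = (k + 6)/(k + 8).
Normal form (A,B,C) = (k + 6, k + 8, 1).
Set up (k + 6)·f(k+1) − (k + 7)·f(k) − (1) = 0.
Degrees (1,1,0) ⇒ d ≤ 1.
A polynomial solution: f(k) = k/6.
So s_k = (B(k−1)f/C)·t_k = (k*(k + 7)/6)·t_k = 5*k/(6*(k + 6)).
Verify: 5/(k**2 + 13*k + 42) matches t_k.
s_(n+1) = 5*(n + 1)/(6*(n + 7)) and s_(1) = 5/42, so S(n) = 5*n/(7*(n + 7)).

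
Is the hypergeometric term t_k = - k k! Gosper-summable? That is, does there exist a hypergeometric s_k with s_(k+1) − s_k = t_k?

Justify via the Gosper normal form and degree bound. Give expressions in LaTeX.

Yes. s_k = - k!.

The ratio is (k + 1)**2/k.
Normal form (A,B,C) = (k + 1, 1, k).
Key eq: (k + 1)·f(k+1) = (1)·f(k) + (k).
From deg A=1, deg B=0, deg C=1: d=0.
Solve for f: f(k) = 1 (degree 0 ≤ 0).
So s_k = (B(k−1)f/C)·t_k = (1/k)·t_k = -factorial(k).
Check: Δs_k = -k*factorial(k). ✓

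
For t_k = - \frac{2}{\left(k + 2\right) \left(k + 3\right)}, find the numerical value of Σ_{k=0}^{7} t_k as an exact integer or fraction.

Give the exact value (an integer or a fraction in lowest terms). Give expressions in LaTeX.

The ratio is (k + 2)/(k + 4).
Factor: A=k + 2; B=k + 4; C=1.
Need (k + 2)·f(k+1) − (k + 3)·f(k) = 1.
deg f ≤ 1 (via 1,1,0).
Match coefficients ⇒ f(k) = k/2.
So s_k = (B(k−1)f/C)·t_k = (k*(k + 3)/2)·t_k = -k/(k + 2).
Check: Δs_k = -2/(k**2 + 5*k + 6). ✓
Σ_(k=0)^(7) t_k = s_(8) − s_(0) = -4/5 − (0) = -4/5.

Σ = -4/5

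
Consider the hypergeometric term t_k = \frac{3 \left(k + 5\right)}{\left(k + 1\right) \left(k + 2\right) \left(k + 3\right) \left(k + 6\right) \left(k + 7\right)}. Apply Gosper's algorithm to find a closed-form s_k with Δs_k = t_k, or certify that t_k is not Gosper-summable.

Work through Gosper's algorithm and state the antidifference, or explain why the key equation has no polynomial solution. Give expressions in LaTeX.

Step 1: r(k) = (k + 1)*(k + 6)**2/((k + 4)*(k + 5)*(k + 8)).
A = k + 1, B = k + 8, C = k**3 + 14*k**2 + 65*k + 100.
Key eq: (k + 1)·f(k+1) = (k + 7)·f(k) + (k**3 + 14*k**2 + 65*k + 100).
Bound: deg f ≤ 6.
Solve for f: f(k) = k*(k + 3)*(k + 4)**2*(k + 5)**2/36 (degree 6 ≤ 6).
Certificate R = B(k−1)f/C = k*(k + 3)*(k + 4)*(k + 7)/36 gives s_k = k*(k**2 + 9*k + 20)/(12*(k**3 + 9*k**2 + 20*k + 12)).
Check: Δs_k = 3*(k + 5)/(k**5 + 19*k**4 + 131*k**3 + 401*k**2 + 540*k + 252). ✓

s_k = \frac{k \left(k^{2} + 9 k + 20\right)}{12 \left(k^{3} + 9 k^{2} + 20 k + 12\right)}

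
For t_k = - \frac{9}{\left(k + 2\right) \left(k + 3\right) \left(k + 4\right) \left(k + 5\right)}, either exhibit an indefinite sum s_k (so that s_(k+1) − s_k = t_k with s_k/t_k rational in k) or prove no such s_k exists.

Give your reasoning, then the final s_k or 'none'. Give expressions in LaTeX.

Compute t_(k+1)/t_k: get (k + 2)/(k + 6).
Factor: A=k + 2; B=k + 6; C=1.
Key eq: (k + 2)·f(k+1) = (k + 5)·f(k) + (1).
From deg A=1, deg B=1, deg C=0: d=3.
Match coefficients ⇒ f(k) = k*(k**2 + 9*k + 26)/72.
Then R = B(k−1)f/C = k*(k + 5)*(k**2 + 9*k + 26)/72, so s_k = R(k)·t_k = k*(-k**2 - 9*k - 26)/(8*(k + 2)*(k + 3)*(k + 4)).
Δs = -9/(k**4 + 14*k**3 + 71*k**2 + 154*k + 120), as required.

s_k = \frac{k \left(- k^{2} - 9 k - 26\right)}{8 \left(k + 2\right) \left(k + 3\right) \left(k + 4\right)}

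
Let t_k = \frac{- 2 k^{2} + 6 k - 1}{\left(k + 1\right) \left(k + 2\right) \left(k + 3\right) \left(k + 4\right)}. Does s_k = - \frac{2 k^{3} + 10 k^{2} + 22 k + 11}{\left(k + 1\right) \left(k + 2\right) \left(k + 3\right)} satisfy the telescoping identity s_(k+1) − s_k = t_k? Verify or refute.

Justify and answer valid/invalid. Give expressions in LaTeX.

valid; difference matches t_k

s_(k+1) = (-22*k - 2*(k + 1)**3 - 10*(k + 1)**2 - 33)/((k + 2)*(k + 3)*(k + 4))
s_(k+1) − s_k = (-2*k**2 + 6*k - 1)/(k**4 + 10*k**3 + 35*k**2 + 50*k + 24)
(s_(k+1) − s_k) − t_k = 0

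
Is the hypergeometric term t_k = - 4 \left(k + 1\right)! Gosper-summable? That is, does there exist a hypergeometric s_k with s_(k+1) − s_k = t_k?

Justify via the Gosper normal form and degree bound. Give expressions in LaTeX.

Compute t_(k+1)/t_k: get k + 2.
Take A(k)=k + 2, B(k)=1, C(k)=1.
Set up (k + 2)·f(k+1) − (1)·f(k) − (1) = 0.
From deg A=1, deg B=0, deg C=0: d=-1.
Negative degree bound (-1): no f exists, t_k not Gosper-summable.

No. Not Gosper-summable.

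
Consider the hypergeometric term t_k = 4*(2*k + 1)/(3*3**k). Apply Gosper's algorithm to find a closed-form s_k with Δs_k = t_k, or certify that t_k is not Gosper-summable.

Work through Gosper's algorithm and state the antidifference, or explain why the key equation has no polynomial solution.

Step 1: r(k) = (2*k + 3)/(3*(2*k + 1)).
Normal form (A,B,C) = (1/3, 1, k + 1/2).
Solve (1/3)·f(k+1) − (1)·f(k) = k + 1/2.
deg f ≤ 1 (via 0,0,1).
Match coefficients ⇒ f(k) = -3*(k + 1)/2.
Then R = B(k−1)f/C = -3*(k + 1)/(2*k + 1), so s_k = R(k)·t_k = 4*(-k - 1)/3**k.
s_(k+1) − s_k = 4*(2*k + 1)/(3*3**k) = t_k.

s_k = 4*(-k - 1)/3**k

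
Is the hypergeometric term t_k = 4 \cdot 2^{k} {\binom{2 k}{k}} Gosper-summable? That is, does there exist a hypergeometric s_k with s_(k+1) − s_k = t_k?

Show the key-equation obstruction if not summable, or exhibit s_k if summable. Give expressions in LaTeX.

No — key equation has no polynomial f.

r(k) = 4*(2*k + 1)/(k + 1) after simplifying.
Factor: A=8*k + 4; B=k + 1; C=1.
Solve (8*k + 4)·f(k+1) − (k)·f(k) = 1.
deg f ≤ -1 (via 1,1,0).
Bound -1 < 0, so the key equation has no polynomial solution.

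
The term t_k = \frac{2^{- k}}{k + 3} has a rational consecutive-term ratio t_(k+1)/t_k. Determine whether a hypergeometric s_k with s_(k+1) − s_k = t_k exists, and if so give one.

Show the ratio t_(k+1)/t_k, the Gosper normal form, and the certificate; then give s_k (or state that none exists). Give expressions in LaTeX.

Step 1: r(k) = (k + 3)/(2*(k + 4)).
So A=k/2 + 3/2 and B=k + 4, with C=1.
Key eq: (k/2 + 3/2)·f(k+1) = (k + 3)·f(k) + (1).
d = -1 from the (1,1,0) case.
deg f ≤ -1 is impossible — no certificate.

no hypergeometric antidifference exists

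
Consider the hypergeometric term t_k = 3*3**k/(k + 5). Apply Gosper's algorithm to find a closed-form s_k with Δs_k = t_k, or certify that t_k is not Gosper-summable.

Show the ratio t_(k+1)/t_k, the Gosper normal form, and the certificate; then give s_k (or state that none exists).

t_(k+1)/t_k = 3*(k + 5)/(k + 6).
A = 3*k + 15, B = k + 6, C = 1.
Need (3*k + 15)·f(k+1) − (k + 5)·f(k) = 1.
d = -1 from the (1,1,0) case.
Bound -1 < 0, so the key equation has no polynomial solution.

not Gosper-summable; s_k does not exist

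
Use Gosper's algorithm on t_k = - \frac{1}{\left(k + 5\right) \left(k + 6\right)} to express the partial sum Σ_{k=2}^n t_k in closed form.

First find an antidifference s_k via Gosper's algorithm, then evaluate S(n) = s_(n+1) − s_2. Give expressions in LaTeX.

r(k) = (k + 5)/(k + 7) after simplifying.
A = k + 5, B = k + 7, C = 1.
Need (k + 5)·f(k+1) − (k + 6)·f(k) = 1.
From deg A=1, deg B=1, deg C=0: d=1.
Solving with deg f ≤ 1: f(k) = k/5.
Certificate R = B(k−1)f/C = k*(k + 6)/5 gives s_k = -k/(5*k + 25).
Δs = -1/(k**2 + 11*k + 30), as required.
Telescope: S(n) = s_(n+1) − s_(2) = (-n - 1)/(5*(n + 6)) − (-2/35) = (1 - n)/(7*(n + 6)).

S(n) = \frac{1 - n}{7 \left(n + 6\right)}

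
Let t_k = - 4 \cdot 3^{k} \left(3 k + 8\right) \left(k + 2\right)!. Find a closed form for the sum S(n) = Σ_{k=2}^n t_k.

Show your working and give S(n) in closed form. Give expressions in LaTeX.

Step 1: r(k) = 3*(k + 3)*(3*k + 11)/(3*k + 8).
Take A(k)=3*k + 9, B(k)=1, C(k)=k + 8/3.
Set up (3*k + 9)·f(k+1) − (1)·f(k) − (k + 8/3) = 0.
Bound: deg f ≤ 0.
A polynomial solution: f(k) = 1/3.
Get s_k = R·t_k = -4*3**k*factorial(k + 2) with R(k) = B(k−1)f(k)/C(k) = 1/(3*k + 8).
Check: Δs_k = -4*3**k*(3*k + 8)*factorial(k + 2). ✓
s_(n+1) = -12*3**n*factorial(n + 3) and s_(2) = -864, so S(n) = -12*3**n*factorial(n + 3) + 864.

S(n) = - 12 \cdot 3^{n} \left(n + 3\right)! + 864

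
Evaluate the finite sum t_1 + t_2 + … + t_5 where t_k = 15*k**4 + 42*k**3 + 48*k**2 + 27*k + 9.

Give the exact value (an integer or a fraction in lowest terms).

Ratio r(k) = (5*k**4 + 34*k**3 + 88*k**2 + 103*k + 47)/(5*k**4 + 14*k**3 + 16*k**2 + 9*k + 3).
Gosper form: A/B · C(k+1)/C(k) with A=1, B=1, C=k**4 + 14*k**3/5 + 16*k**2/5 + 9*k/5 + 3/5.
Key eq: (1)·f(k+1) = (1)·f(k) + (k**4 + 14*k**3/5 + 16*k**2/5 + 9*k/5 + 3/5).
From deg A=0, deg B=0, deg C=4: d=5.
Solve for f: f(k) = k*(k**4 + k**3 + 1)/5 (degree 5 ≤ 5).
Get s_k = R·t_k = 3*k*(k**4 + k**3 + 1) with R(k) = B(k−1)f(k)/C(k) = k*(k**4 + k**3 + 1)/(5*k**4 + 14*k**3 + 16*k**2 + 9*k + 3).
Check: Δs_k = 15*k**4 + 42*k**3 + 48*k**2 + 27*k + 9. ✓
Evaluate s at k=6 and k=1: 27234 and 9; difference 27225.

Σ = 27225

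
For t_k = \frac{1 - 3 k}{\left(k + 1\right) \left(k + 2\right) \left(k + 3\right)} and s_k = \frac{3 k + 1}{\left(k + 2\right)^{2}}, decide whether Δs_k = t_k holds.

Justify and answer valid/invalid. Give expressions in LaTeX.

s_(k+1) = (3*k + 4)/(k + 3)**2
s_(k+1) − s_k = (-3*k**2 - 5*k + 7)/(k**4 + 10*k**3 + 37*k**2 + 60*k + 36)
(s_(k+1) − s_k) − t_k = (6*k**2 + 15*k + 1)/(k**5 + 11*k**4 + 47*k**3 + 97*k**2 + 96*k + 36)

Invalid: residual \frac{6 k^{2} + 15 k + 1}{k^{5} + 11 k^{4} + 47 k^{3} + 97 k^{2} + 96 k + 36} ≠ 0.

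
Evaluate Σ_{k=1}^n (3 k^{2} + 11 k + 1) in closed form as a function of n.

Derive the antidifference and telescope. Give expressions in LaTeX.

S(n) = n \left(n^{2} + 7 n + 7\right)

The ratio is (3*k**2 + 17*k + 15)/(3*k**2 + 11*k + 1).
Gosper form: A/B · C(k+1)/C(k) with A=1, B=1, C=k**2 + 11*k/3 + 1/3.
f must satisfy (1)·f(k+1) − (1)·f(k) = k**2 + 11*k/3 + 1/3.
deg f ≤ 3 (via 0,0,2).
Solving with deg f ≤ 3: f(k) = k*(k**2 + 4*k - 4)/3.
Then R = B(k−1)f/C = k*(k**2 + 4*k - 4)/(3*k**2 + 11*k + 1), so s_k = R(k)·t_k = k*(k**2 + 4*k - 4).
Δs = 3*k**2 + 11*k + 1, as required.
Telescope: S(n) = s_(n+1) − s_(1) = n**3 + 7*n**2 + 7*n + 1 − (1) = n*(n**2 + 7*n + 7).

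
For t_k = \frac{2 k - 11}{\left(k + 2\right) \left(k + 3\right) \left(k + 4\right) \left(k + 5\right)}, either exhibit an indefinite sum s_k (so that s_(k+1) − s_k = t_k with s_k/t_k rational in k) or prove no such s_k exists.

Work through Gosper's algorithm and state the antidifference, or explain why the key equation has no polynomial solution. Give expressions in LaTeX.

Step 1: r(k) = (k + 2)*(2*k - 9)/((k + 6)*(2*k - 11)).
So A=k + 2 and B=k + 6, with C=k - 11/2.
Key eq: (k + 2)·f(k+1) = (k + 5)·f(k) + (k - 11/2).
Degrees (1,1,1) ⇒ d ≤ 3.
Solve for f: f(k) = -k*(k**2 + 9*k + 34)/16 (degree 3 ≤ 3).
Get s_k = R·t_k = k*(-k**2 - 9*k - 34)/(8*(k + 2)*(k + 3)*(k + 4)) with R(k) = B(k−1)f(k)/C(k) = -k*(k + 5)*(k**2 + 9*k + 34)/(8*(2*k - 11)).
Δs = (2*k - 11)/(k**4 + 14*k**3 + 71*k**2 + 154*k + 120), as required.

s_k = \frac{k \left(- k^{2} - 9 k - 34\right)}{8 \left(k + 2\right) \left(k + 3\right) \left(k + 4\right)}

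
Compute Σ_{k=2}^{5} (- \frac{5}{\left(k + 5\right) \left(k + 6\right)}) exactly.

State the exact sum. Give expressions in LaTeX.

Step 1: r(k) = (k + 5)/(k + 7).
Normal form (A,B,C) = (k + 5, k + 7, 1).
Need (k + 5)·f(k+1) − (k + 6)·f(k) = 1.
From deg A=1, deg B=1, deg C=0: d=1.
A polynomial solution: f(k) = k/5.
Get s_k = R·t_k = -k/(k + 5) with R(k) = B(k−1)f(k)/C(k) = k*(k + 6)/5.
Check: Δs_k = -5/(k**2 + 11*k + 30). ✓
Telescoping: Σ = s_(6) − s_(2) = -6/11 − (-2/7) = -20/77.

Σ = -20/77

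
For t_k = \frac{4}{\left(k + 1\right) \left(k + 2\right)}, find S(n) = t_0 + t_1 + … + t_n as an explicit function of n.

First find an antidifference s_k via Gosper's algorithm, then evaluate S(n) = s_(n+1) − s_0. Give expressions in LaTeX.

t_(k+1)/t_k = (k + 1)/(k + 3).
Gosper form: A/B · C(k+1)/C(k) with A=k + 1, B=k + 3, C=1.
Key eq: (k + 1)·f(k+1) = (k + 2)·f(k) + (1).
deg f ≤ 1 (via 1,1,0).
Match coefficients ⇒ f(k) = k.
Get s_k = R·t_k = 4*k/(k + 1) with R(k) = B(k−1)f(k)/C(k) = k*(k + 2).
Verify: 4/(k**2 + 3*k + 2) matches t_k.
Evaluate: s_(n+1) = 4*(n + 1)/(n + 2); subtract s_(0) = 0 ⇒ S(n) = 4*(n + 1)/(n + 2).

S(n) = \frac{4 \left(n + 1\right)}{n + 2}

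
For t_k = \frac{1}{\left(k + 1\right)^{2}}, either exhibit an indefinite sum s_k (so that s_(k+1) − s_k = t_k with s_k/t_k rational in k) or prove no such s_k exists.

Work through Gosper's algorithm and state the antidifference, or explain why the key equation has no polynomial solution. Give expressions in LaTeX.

none (Gosper's algorithm certifies no s_k)

Ratio r(k) = (k + 1)**2/(k + 2)**2.
Take A(k)=k**2 + 2*k + 1, B(k)=k**2 + 4*k + 4, C(k)=1.
f must satisfy (k**2 + 2*k + 1)·f(k+1) − (k**2 + 2*k + 1)·f(k) = 1.
deg f ≤ 0 (via 2,2,0).
Write f(k) = c0. Then LHS − RHS = -1, requiring -1 = 0: contradictory. No certificate.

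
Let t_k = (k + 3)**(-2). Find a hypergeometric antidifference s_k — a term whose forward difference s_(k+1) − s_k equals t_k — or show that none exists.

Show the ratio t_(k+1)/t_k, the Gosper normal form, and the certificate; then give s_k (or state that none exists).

not Gosper-summable; s_k does not exist

Compute t_(k+1)/t_k: get (k + 3)**2/(k + 4)**2.
So A=k**2 + 6*k + 9 and B=k**2 + 8*k + 16, with C=1.
Solve (k**2 + 6*k + 9)·f(k+1) − (k**2 + 6*k + 9)·f(k) = 1.
Degrees (2,2,0) ⇒ d ≤ 0.
Generic f = c0 gives residual -1; -1 = 0 cannot hold, so t_k is not Gosper-summable.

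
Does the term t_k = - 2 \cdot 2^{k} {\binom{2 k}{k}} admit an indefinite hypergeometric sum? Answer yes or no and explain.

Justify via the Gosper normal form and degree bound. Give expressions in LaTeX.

Ratio r(k) = 4*(2*k + 1)/(k + 1).
Normal form (A,B,C) = (8*k + 4, k + 1, 1).
Key eq: (8*k + 4)·f(k+1) = (k)·f(k) + (1).
Degrees (1,1,0) ⇒ d ≤ -1.
deg f ≤ -1 is impossible — no certificate.

No; the degree bound rules out any f.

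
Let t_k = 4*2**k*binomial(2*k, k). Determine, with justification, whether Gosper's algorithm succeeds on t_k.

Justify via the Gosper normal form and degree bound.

The ratio is 4*(2*k + 1)/(k + 1).
Factor: A=8*k + 4; B=k + 1; C=1.
Set up (8*k + 4)·f(k+1) − (k)·f(k) − (1) = 0.
d = -1 from the (1,1,0) case.
deg f ≤ -1 is impossible — no certificate.

No; the degree bound rules out any f.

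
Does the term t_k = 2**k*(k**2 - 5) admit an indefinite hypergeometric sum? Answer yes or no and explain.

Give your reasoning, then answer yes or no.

Yes. s_k = 2**k*(k**2 - 4*k + 1).

Ratio r(k) = 2*((k + 1)**2 - 5)/(k**2 - 5).
So A=2 and B=1, with C=k**2 - 5.
Set up (2)·f(k+1) − (1)·f(k) − (k**2 - 5) = 0.
Degrees (0,0,2) ⇒ d ≤ 2.
Match coefficients ⇒ f(k) = k**2 - 4*k + 1.
R(k) = B(k−1)·f(k)/C(k) = (k**2 - 4*k + 1)/(k**2 - 5); s_k = R·t_k = 2**k*(k**2 - 4*k + 1).
Verify: 2**k*(k**2 - 5) matches t_k.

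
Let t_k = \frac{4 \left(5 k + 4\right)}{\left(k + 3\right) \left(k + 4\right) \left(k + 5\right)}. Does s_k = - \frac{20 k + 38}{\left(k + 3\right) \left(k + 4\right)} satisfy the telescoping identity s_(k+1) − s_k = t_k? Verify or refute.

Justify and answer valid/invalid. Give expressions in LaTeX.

s_(k+1) = 2*(-10*k - 29)/((k + 4)*(k + 5))
s_(k+1) − s_k = 4*(5*k + 4)/(k**3 + 12*k**2 + 47*k + 60)
(s_(k+1) − s_k) − t_k = 0

valid; difference matches t_k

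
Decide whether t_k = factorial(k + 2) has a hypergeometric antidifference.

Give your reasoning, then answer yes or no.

No. Not Gosper-summable.

The ratio is k + 3.
Normal form (A,B,C) = (k + 3, 1, 1).
Solve (k + 3)·f(k+1) − (1)·f(k) = 1.
d = -1 from the (1,0,0) case.
Bound -1 < 0, so the key equation has no polynomial solution.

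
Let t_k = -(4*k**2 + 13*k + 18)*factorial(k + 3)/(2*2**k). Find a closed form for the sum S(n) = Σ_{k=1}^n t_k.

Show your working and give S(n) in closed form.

Step 1: r(k) = (k + 4)*(13*k + 4*(k + 1)**2 + 31)/(2*(4*k**2 + 13*k + 18)).
Gosper form: A/B · C(k+1)/C(k) with A=k/2 + 2, B=1, C=k**2 + 13*k/4 + 9/2.
Key eq: (k/2 + 2)·f(k+1) = (1)·f(k) + (k**2 + 13*k/4 + 9/2).
deg f ≤ 1 (via 1,0,2).
Solve for f: f(k) = (4*k + 1)/2 (degree 1 ≤ 1).
So s_k = (B(k−1)f/C)·t_k = (2*(4*k + 1)/(4*k**2 + 13*k + 18))·t_k = -(4*k + 1)*factorial(k + 3)/2**k.
Δs = -(4*k**2 + 13*k + 18)*factorial(k + 3)/(2*2**k), as required.
Σ_(k=1)^n t_k = s_(n+1) − s_(1) = (-2**(-n - 1)*(4*n + 5)*factorial(n + 4)) − (-60), i.e. 60 - 2*n*factorial(n + 4)/2**n - 5*factorial(n + 4)/(2*2**n).

S(n) = 60 - 2*n*factorial(n + 4)/2**n - 5*factorial(n + 4)/(2*2**n)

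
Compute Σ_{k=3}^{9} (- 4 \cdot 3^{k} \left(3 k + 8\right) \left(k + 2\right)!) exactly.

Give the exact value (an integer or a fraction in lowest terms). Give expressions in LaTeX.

Compute t_(k+1)/t_k: get 3*(k + 3)*(3*k + 11)/(3*k + 8).
So A=3*k + 9 and B=1, with C=k + 8/3.
f must satisfy (3*k + 9)·f(k+1) − (1)·f(k) = k + 8/3.
deg f ≤ 0 (via 1,0,1).
Coefficient equations give f(k) = 1/3.
R(k) = B(k−1)·f(k)/C(k) = 1/(3*k + 8); s_k = R·t_k = -4*3**k*factorial(k + 2).
Check: Δs_k = -4*3**k*(3*k + 8)*factorial(k + 2). ✓
Evaluate s at k=10 and k=3: -113138261913600 and -12960; difference -113138261900640.

Σ = -113138261900640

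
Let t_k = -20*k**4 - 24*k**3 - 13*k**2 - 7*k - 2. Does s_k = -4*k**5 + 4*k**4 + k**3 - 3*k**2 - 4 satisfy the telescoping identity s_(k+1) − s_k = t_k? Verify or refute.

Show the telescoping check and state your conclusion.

valid; difference matches t_k

s_(k+1) = -4*(k + 1)**5 + 4*(k + 1)**4 + (k + 1)**3 - 3*(k + 1)**2 - 4
s_(k+1) − s_k = -20*k**4 - 24*k**3 - 13*k**2 - 7*k - 2
(s_(k+1) − s_k) − t_k = 0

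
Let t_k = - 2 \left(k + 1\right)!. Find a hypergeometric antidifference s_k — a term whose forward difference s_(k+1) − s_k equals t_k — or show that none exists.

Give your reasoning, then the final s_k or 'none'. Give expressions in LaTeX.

none — t_k is not Gosper-summable

The ratio is k + 2.
A = k + 2, B = 1, C = 1.
Set up (k + 2)·f(k+1) − (1)·f(k) − (1) = 0.
Bound: deg f ≤ -1.
d = -1 < 0 ⇒ no nonzero polynomial f; not summable.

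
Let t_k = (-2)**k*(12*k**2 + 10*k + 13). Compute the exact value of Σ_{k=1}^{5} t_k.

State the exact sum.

Σ = -8650

Ratio r(k) = 2*(-12*k**2 - 34*k - 35)/(12*k**2 + 10*k + 13).
Normal form (A,B,C) = (-2, 1, k**2 + 5*k/6 + 13/12).
Need (-2)·f(k+1) − (1)·f(k) = k**2 + 5*k/6 + 13/12.
Degrees (0,0,2) ⇒ d ≤ 2.
Solving with deg f ≤ 2: f(k) = -(4*k**2 - 2*k + 3)/12.
Get s_k = R·t_k = (-2)**k*(-4*k**2 + 2*k - 3) with R(k) = B(k−1)f(k)/C(k) = -(4*k**2 - 2*k + 3)/(12*k**2 + 10*k + 13).
s_(k+1) − s_k = (-2)**k*(12*k**2 + 10*k + 13) = t_k.
Sum = s_(6) − s_(1); s_(6) = -8640, s_(1) = 10 ⇒ -8650.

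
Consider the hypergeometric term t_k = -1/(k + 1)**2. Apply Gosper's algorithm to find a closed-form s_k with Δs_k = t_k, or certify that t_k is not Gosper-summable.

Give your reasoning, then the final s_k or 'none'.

not Gosper-summable; s_k does not exist

r(k) = (k + 1)**2/(k + 2)**2 after simplifying.
Gosper form: A/B · C(k+1)/C(k) with A=k**2 + 2*k + 1, B=k**2 + 4*k + 4, C=1.
f must satisfy (k**2 + 2*k + 1)·f(k+1) − (k**2 + 2*k + 1)·f(k) = 1.
deg f ≤ 0 (via 2,2,0).
Put f(k) = c0: A·f(k+1) − B(k−1)·f(k) − C = -1; need -1 = 0 — inconsistent ⇒ no f, not summable.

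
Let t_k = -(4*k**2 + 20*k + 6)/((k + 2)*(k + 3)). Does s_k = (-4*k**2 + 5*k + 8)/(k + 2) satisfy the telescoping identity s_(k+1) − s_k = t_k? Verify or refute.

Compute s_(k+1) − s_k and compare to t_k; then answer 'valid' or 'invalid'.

s_(k+1) = (-4*k**2 - 3*k + 9)/(k + 3)
s_(k+1) − s_k = 2*(-2*k**2 - 10*k - 3)/(k**2 + 5*k + 6)
(s_(k+1) − s_k) − t_k = 0

valid; difference matches t_k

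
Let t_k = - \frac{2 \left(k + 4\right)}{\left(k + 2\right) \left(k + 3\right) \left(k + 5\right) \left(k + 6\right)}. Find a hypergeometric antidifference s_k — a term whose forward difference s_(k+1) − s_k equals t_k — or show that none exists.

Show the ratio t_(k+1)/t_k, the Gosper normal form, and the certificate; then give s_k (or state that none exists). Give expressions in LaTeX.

s_k = \frac{k \left(- k - 7\right)}{10 \left(k^{2} + 7 k + 10\right)}

The ratio is (k + 2)*(k + 5)**2/((k + 4)**2*(k + 7)).
Factor: A=k + 2; B=k + 7; C=k**2 + 8*k + 16.
Set up (k + 2)·f(k+1) − (k + 6)·f(k) − (k**2 + 8*k + 16) = 0.
Bound: deg f ≤ 4.
Solve for f: f(k) = k*(k + 3)*(k + 4)*(k + 7)/20 (degree 4 ≤ 4).
Get s_k = R·t_k = k*(-k - 7)/(10*(k**2 + 7*k + 10)) with R(k) = B(k−1)f(k)/C(k) = k*(k + 3)*(k + 6)*(k + 7)/(20*(k + 4)).
Check: Δs_k = 2*(-k - 4)/(k**4 + 16*k**3 + 91*k**2 + 216*k + 180). ✓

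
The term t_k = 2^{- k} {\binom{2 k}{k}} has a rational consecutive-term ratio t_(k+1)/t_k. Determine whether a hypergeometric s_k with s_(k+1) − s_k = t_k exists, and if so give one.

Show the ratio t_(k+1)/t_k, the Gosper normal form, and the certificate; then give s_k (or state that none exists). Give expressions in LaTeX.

not Gosper-summable; s_k does not exist

The ratio is (2*k + 1)/(k + 1).
A = 2*k + 1, B = k + 1, C = 1.
Set up (2*k + 1)·f(k+1) − (k)·f(k) − (1) = 0.
From deg A=1, deg B=1, deg C=0: d=-1.
Bound -1 < 0, so the key equation has no polynomial solution.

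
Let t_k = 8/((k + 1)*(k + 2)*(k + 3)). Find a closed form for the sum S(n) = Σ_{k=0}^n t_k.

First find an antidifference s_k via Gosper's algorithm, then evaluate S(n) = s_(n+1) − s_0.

S(n) = 2*(n**2 + 5*n + 4)/(n**2 + 5*n + 6)

The ratio is (k + 1)/(k + 4).
Factor: A=k + 1; B=k + 4; C=1.
Solve (k + 1)·f(k+1) − (k + 3)·f(k) = 1.
Degrees (1,1,0) ⇒ d ≤ 2.
Solving with deg f ≤ 2: f(k) = k*(k + 3)/4.
Then R = B(k−1)f/C = k*(k + 3)**2/4, so s_k = R(k)·t_k = 2*k*(k + 3)/((k + 1)*(k + 2)).
s_(k+1) − s_k = 8/(k**3 + 6*k**2 + 11*k + 6) = t_k.
Evaluate: s_(n+1) = 2*(n**2 + 5*n + 4)/(n**2 + 5*n + 6); subtract s_(0) = 0 ⇒ S(n) = 2*(n**2 + 5*n + 4)/(n**2 + 5*n + 6).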